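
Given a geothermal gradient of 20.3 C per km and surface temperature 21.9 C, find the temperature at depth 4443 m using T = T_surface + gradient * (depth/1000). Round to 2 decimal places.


Convert depth to km: 4443 / 1000 = 4.443 km
Temperature increase = gradient * depth_km = 20.3 * 4.443 = 90.19 C
Temperature at depth = T_surface + delta_T = 21.9 + 90.19
T = 112.09 C

112.09


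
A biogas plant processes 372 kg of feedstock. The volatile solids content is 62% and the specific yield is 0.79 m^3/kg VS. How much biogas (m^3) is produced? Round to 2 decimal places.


Compute volatile solids:
  VS = mass * VS_fraction = 372 * 0.62 = 230.64 kg
Calculate biogas volume:
  Biogas = VS * specific_yield = 230.64 * 0.79
  Biogas = 182.21 m^3

182.21


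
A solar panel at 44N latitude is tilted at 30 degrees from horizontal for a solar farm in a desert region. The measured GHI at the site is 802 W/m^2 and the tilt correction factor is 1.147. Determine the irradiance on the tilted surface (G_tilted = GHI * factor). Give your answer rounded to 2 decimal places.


Identify the given values:
  GHI = 802 W/m^2, tilt correction factor = 1.147
Apply the formula G_tilted = GHI * factor:
  G_tilted = 802 * 1.147
  G_tilted = 919.89 W/m^2

919.89


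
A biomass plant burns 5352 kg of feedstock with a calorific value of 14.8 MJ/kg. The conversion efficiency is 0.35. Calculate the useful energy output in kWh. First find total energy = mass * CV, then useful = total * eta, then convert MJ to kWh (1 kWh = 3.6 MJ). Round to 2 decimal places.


Total energy = mass * CV = 5352 * 14.8 = 79209.6 MJ
Useful energy = total * eta = 79209.6 * 0.35 = 27723.36 MJ
Convert to kWh: 27723.36 / 3.6
Useful energy = 7700.93 kWh

7700.93


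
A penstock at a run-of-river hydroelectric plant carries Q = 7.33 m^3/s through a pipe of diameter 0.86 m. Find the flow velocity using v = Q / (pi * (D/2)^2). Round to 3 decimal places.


Compute pipe cross-sectional area:
  A = pi * (D/2)^2 = pi * (0.86/2)^2 = 0.5809 m^2
Calculate velocity:
  v = Q / A = 7.33 / 0.5809
  v = 12.619 m/s

12.619


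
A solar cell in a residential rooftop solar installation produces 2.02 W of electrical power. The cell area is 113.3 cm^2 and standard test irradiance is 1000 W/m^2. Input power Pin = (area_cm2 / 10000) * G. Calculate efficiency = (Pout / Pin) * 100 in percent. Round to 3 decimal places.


First compute the input power:
  Pin = area_cm2 / 10000 * G = 113.3 / 10000 * 1000 = 11.33 W
Then compute efficiency:
  Efficiency = (Pout / Pin) * 100 = (2.02 / 11.33) * 100
  Efficiency = 17.829%

17.829


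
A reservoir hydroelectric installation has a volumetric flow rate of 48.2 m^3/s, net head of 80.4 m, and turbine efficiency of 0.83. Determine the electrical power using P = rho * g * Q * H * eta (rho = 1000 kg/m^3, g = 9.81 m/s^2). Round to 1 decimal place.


Apply the hydropower formula P = rho * g * Q * H * eta
rho * g = 1000 * 9.81 = 9810.0
P = 9810.0 * 48.2 * 80.4 * 0.83
P = 31553692.3 W

31553692.3


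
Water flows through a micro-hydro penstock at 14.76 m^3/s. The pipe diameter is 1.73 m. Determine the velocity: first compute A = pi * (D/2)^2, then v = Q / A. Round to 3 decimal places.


Compute pipe cross-sectional area:
  A = pi * (D/2)^2 = pi * (1.73/2)^2 = 2.3506 m^2
Calculate velocity:
  v = Q / A = 14.76 / 2.3506
  v = 6.279 m/s

6.279


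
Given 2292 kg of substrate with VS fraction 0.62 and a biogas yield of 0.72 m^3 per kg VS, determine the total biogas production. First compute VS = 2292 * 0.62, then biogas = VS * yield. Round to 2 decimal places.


Compute volatile solids:
  VS = mass * VS_fraction = 2292 * 0.62 = 1421.04 kg
Calculate biogas volume:
  Biogas = VS * specific_yield = 1421.04 * 0.72
  Biogas = 1023.15 m^3

1023.15


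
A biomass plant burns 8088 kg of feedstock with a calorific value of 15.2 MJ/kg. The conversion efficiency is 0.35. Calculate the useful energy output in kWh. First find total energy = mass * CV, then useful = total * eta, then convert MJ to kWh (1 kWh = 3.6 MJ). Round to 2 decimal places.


Total energy = mass * CV = 8088 * 15.2 = 122937.6 MJ
Useful energy = total * eta = 122937.6 * 0.35 = 43028.16 MJ
Convert to kWh: 43028.16 / 3.6
Useful energy = 11952.27 kWh

11952.27


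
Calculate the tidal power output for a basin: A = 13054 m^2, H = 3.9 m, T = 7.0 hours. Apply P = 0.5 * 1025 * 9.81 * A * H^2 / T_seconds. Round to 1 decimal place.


Convert period to seconds: T = 7.0 * 3600 = 25200.0 s
H^2 = 3.9^2 = 15.21
P = 0.5 * rho * g * A * H^2 / T
P = 0.5 * 1025 * 9.81 * 13054 * 15.21 / 25200.0
P = 39612.8 W

39612.8


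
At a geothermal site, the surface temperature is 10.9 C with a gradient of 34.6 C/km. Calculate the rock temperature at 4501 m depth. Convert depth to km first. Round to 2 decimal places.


Convert depth to km: 4501 / 1000 = 4.501 km
Temperature increase = gradient * depth_km = 34.6 * 4.501 = 155.73 C
Temperature at depth = T_surface + delta_T = 10.9 + 155.73
T = 166.63 C

166.63


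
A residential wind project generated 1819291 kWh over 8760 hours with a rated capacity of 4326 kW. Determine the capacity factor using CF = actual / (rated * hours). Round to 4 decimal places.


Capacity factor = actual output / maximum possible output
Maximum possible = rated * hours = 4326 * 8760 = 37895760 kWh
CF = 1819291 / 37895760
CF = 0.0480

0.0480


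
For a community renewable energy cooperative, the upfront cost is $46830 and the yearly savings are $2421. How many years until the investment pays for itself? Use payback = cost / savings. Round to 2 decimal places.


Simple payback period = initial cost / annual savings
Payback = 46830 / 2421
Payback = 19.34 years

19.34


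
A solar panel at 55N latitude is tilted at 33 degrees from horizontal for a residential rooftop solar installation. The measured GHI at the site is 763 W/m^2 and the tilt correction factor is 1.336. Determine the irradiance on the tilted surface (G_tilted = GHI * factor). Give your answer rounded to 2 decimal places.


Identify the given values:
  GHI = 763 W/m^2, tilt correction factor = 1.336
Apply the formula G_tilted = GHI * factor:
  G_tilted = 763 * 1.336
  G_tilted = 1019.37 W/m^2

1019.37


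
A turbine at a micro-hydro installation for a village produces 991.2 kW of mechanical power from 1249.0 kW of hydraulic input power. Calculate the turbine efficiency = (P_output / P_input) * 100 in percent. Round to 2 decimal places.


Turbine efficiency = (output power / input power) * 100
eta = (991.2 / 1249.0) * 100
eta = 79.36%

79.36


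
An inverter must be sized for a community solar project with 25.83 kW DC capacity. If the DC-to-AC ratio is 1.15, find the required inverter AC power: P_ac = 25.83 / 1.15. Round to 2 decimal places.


The inverter AC capacity is determined by the DC/AC ratio.
Given: P_dc = 25.83 kW, DC/AC ratio = 1.15
P_ac = P_dc / ratio = 25.83 / 1.15
P_ac = 22.46 kW

22.46


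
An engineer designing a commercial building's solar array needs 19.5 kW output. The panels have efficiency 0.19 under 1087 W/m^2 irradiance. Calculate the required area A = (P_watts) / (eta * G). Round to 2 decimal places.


Convert target power to watts: P = 19.5 * 1000 = 19500.0 W
Compute denominator: eta * G = 0.19 * 1087 = 206.53
Required area A = P / (eta * G) = 19500.0 / 206.53
A = 94.42 m^2

94.42


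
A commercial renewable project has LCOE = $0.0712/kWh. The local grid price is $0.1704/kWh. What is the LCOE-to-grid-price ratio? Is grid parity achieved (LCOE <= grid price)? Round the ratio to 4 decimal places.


Compare LCOE to grid price:
  LCOE = $0.0712/kWh, Grid price = $0.1704/kWh
  Ratio = LCOE / grid_price = 0.0712 / 0.1704 = 0.4178
  Grid parity achieved (ratio <= 1)? yes

0.4178


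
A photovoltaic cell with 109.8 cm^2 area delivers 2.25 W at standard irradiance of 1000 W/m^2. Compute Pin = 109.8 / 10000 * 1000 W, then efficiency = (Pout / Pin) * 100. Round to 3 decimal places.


First compute the input power:
  Pin = area_cm2 / 10000 * G = 109.8 / 10000 * 1000 = 10.98 W
Then compute efficiency:
  Efficiency = (Pout / Pin) * 100 = (2.25 / 10.98) * 100
  Efficiency = 20.492%

20.492


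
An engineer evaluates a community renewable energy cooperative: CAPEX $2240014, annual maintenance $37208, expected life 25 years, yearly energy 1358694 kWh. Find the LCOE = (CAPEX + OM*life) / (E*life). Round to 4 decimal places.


Total cost = CAPEX + OM * lifetime = 2240014 + 37208 * 25 = 2240014 + 930200 = 3170214
Total generation = annual * lifetime = 1358694 * 25 = 33967350 kWh
LCOE = 3170214 / 33967350
LCOE = 0.0933 $/kWh

0.0933


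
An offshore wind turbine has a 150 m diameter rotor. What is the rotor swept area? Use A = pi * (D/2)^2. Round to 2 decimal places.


Compute the rotor radius:
  r = D / 2 = 150 / 2 = 75.0 m
Calculate swept area:
  A = pi * r^2 = pi * 75.0^2
  A = 17671.46 m^2

17671.46


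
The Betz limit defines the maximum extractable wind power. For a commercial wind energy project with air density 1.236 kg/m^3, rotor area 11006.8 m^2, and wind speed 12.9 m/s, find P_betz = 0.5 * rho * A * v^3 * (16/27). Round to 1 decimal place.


The Betz coefficient Cp_max = 16/27 = 0.5926
v^3 = 12.9^3 = 2146.689
P_betz = 0.5 * rho * A * v^3 * Cp_max
P_betz = 0.5 * 1.236 * 11006.8 * 2146.689 * 0.5926
P_betz = 8653163.3 W

8653163.3


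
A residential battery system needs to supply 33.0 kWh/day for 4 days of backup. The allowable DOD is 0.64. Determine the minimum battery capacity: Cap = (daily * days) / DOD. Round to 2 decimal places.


Total energy needed = daily * days = 33.0 * 4 = 132.0 kWh
Account for depth of discharge:
  Cap = total_energy / DOD = 132.0 / 0.64
  Cap = 206.25 kWh

206.25


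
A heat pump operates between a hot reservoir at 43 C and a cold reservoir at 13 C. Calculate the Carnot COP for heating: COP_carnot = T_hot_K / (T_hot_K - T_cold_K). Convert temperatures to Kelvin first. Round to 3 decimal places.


Convert to Kelvin:
  T_hot = 43 + 273.15 = 316.15 K
  T_cold = 13 + 273.15 = 286.15 K
Apply Carnot COP formula:
  COP = T_hot_K / (T_hot_K - T_cold_K) = 316.15 / 30.0
  COP = 10.538

10.538


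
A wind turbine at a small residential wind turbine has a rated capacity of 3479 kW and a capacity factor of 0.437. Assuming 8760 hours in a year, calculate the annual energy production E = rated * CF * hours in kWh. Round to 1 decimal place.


Annual energy = rated_kW * capacity_factor * hours_per_year
Given: P_rated = 3479 kW, CF = 0.437, hours = 8760
E = 3479 * 0.437 * 8760
E = 13318029.5 kWh

13318029.5


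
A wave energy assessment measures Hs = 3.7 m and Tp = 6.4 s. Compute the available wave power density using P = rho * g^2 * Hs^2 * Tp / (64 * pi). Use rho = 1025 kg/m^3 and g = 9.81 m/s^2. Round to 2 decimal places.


Apply wave power formula:
  g^2 = 9.81^2 = 96.2361
  Hs^2 = 3.7^2 = 13.69
  Numerator = rho * g^2 * Hs^2 * Tp = 1025 * 96.2361 * 13.69 * 6.4 = 8642617.69
  Denominator = 64 * pi = 201.0619
  P = 8642617.69 / 201.0619 = 42984.85 W/m

42984.85


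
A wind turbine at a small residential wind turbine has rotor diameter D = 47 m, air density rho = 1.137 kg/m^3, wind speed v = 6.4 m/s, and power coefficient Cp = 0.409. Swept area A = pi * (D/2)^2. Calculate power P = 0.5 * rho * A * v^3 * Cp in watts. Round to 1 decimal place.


Step 1 -- Compute swept area:
  A = pi * (D/2)^2 = pi * (47/2)^2 = 1734.94 m^2
Step 2 -- Apply wind power equation:
  P = 0.5 * rho * A * v^3 * Cp
  v^3 = 6.4^3 = 262.144
  P = 0.5 * 1.137 * 1734.94 * 262.144 * 0.409
  P = 105749.7 W

105749.7


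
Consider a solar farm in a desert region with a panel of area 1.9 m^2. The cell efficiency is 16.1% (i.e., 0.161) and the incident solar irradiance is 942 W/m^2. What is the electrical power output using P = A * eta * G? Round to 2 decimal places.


Use the solar power formula P = A * eta * G.
Given: A = 1.9 m^2, eta = 0.161, G = 942 W/m^2
P = 1.9 * 0.161 * 942
P = 288.16 W

288.16


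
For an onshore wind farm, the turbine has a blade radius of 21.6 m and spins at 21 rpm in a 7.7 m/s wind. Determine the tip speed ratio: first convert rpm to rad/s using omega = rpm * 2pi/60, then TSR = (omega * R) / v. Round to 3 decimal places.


Convert rotational speed to rad/s:
  omega = 21 * 2 * pi / 60 = 2.1991 rad/s
Compute tip speed:
  v_tip = omega * R = 2.1991 * 21.6 = 47.501 m/s
Tip speed ratio:
  TSR = v_tip / v_wind = 47.501 / 7.7 = 6.169

6.169


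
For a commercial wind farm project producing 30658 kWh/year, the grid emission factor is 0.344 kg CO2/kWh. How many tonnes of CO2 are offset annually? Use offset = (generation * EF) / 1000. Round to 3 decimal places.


CO2 offset in kg = generation * emission_factor
CO2 offset = 30658 * 0.344 = 10546.35 kg
Convert to tonnes:
  CO2 offset = 10546.35 / 1000 = 10.546 tonnes

10.546


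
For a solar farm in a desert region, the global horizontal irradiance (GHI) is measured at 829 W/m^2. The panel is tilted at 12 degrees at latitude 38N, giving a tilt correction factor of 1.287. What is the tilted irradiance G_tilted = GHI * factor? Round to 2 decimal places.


Identify the given values:
  GHI = 829 W/m^2, tilt correction factor = 1.287
Apply the formula G_tilted = GHI * factor:
  G_tilted = 829 * 1.287
  G_tilted = 1066.92 W/m^2

1066.92


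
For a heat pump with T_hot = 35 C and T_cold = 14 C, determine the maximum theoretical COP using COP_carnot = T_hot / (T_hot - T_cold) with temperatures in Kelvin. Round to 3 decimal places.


Convert to Kelvin:
  T_hot = 35 + 273.15 = 308.15 K
  T_cold = 14 + 273.15 = 287.15 K
Apply Carnot COP formula:
  COP = T_hot_K / (T_hot_K - T_cold_K) = 308.15 / 21.0
  COP = 14.674

14.674


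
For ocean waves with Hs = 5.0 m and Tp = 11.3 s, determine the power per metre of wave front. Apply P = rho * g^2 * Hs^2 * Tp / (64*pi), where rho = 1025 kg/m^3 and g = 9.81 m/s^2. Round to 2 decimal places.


Apply wave power formula:
  g^2 = 9.81^2 = 96.2361
  Hs^2 = 5.0^2 = 25.0
  Numerator = rho * g^2 * Hs^2 * Tp = 1025 * 96.2361 * 25.0 * 11.3 = 27866365.71
  Denominator = 64 * pi = 201.0619
  P = 27866365.71 / 201.0619 = 138595.93 W/m

138595.93


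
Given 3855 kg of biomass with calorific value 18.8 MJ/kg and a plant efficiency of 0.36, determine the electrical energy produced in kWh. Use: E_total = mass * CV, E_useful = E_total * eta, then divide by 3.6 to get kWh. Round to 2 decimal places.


Total energy = mass * CV = 3855 * 18.8 = 72474.0 MJ
Useful energy = total * eta = 72474.0 * 0.36 = 26090.64 MJ
Convert to kWh: 26090.64 / 3.6
Useful energy = 7247.40 kWh

7247.40


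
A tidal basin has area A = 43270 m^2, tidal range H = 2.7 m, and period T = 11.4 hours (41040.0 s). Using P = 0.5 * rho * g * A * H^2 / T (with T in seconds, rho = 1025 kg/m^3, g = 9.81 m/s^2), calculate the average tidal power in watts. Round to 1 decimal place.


Convert period to seconds: T = 11.4 * 3600 = 41040.0 s
H^2 = 2.7^2 = 7.29
P = 0.5 * rho * g * A * H^2 / T
P = 0.5 * 1025 * 9.81 * 43270 * 7.29 / 41040.0
P = 38642.9 W

38642.9


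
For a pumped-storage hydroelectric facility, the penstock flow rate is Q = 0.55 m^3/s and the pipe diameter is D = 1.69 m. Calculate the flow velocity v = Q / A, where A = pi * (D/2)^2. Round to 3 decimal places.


Compute pipe cross-sectional area:
  A = pi * (D/2)^2 = pi * (1.69/2)^2 = 2.2432 m^2
Calculate velocity:
  v = Q / A = 0.55 / 2.2432
  v = 0.245 m/s

0.245


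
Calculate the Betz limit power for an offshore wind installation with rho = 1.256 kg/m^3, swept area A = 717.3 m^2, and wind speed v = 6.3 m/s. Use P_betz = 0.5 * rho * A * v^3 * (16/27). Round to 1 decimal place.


The Betz coefficient Cp_max = 16/27 = 0.5926
v^3 = 6.3^3 = 250.047
P_betz = 0.5 * rho * A * v^3 * Cp_max
P_betz = 0.5 * 1.256 * 717.3 * 250.047 * 0.5926
P_betz = 66748.0 W

66748.0


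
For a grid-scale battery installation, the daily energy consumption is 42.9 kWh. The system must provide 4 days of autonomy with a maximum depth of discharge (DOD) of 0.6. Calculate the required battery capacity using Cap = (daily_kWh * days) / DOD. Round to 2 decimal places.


Total energy needed = daily * days = 42.9 * 4 = 171.6 kWh
Account for depth of discharge:
  Cap = total_energy / DOD = 171.6 / 0.6
  Cap = 286.00 kWh

286.00


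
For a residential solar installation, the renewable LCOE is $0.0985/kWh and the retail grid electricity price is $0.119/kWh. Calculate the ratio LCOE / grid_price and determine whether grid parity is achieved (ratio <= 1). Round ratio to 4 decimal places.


Compare LCOE to grid price:
  LCOE = $0.0985/kWh, Grid price = $0.119/kWh
  Ratio = LCOE / grid_price = 0.0985 / 0.119 = 0.8277
  Grid parity achieved (ratio <= 1)? yes

0.8277


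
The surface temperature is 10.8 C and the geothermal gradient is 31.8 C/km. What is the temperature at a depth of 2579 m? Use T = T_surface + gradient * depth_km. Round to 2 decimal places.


Convert depth to km: 2579 / 1000 = 2.579 km
Temperature increase = gradient * depth_km = 31.8 * 2.579 = 82.01 C
Temperature at depth = T_surface + delta_T = 10.8 + 82.01
T = 92.81 C

92.81


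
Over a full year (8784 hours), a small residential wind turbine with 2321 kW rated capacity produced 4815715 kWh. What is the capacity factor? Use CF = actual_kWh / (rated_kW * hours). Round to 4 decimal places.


Capacity factor = actual output / maximum possible output
Maximum possible = rated * hours = 2321 * 8784 = 20387664 kWh
CF = 4815715 / 20387664
CF = 0.2362

0.2362


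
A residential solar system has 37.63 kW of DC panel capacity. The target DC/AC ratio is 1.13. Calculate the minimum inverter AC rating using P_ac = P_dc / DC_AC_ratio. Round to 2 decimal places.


The inverter AC capacity is determined by the DC/AC ratio.
Given: P_dc = 37.63 kW, DC/AC ratio = 1.13
P_ac = P_dc / ratio = 37.63 / 1.13
P_ac = 33.30 kW

33.30


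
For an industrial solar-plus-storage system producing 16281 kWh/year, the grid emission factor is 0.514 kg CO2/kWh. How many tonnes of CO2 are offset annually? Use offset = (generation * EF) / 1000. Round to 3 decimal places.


CO2 offset in kg = generation * emission_factor
CO2 offset = 16281 * 0.514 = 8368.43 kg
Convert to tonnes:
  CO2 offset = 8368.43 / 1000 = 8.368 tonnes

8.368


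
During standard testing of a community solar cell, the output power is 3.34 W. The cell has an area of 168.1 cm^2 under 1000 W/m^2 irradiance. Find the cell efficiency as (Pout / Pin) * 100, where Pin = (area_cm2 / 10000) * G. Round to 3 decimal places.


First compute the input power:
  Pin = area_cm2 / 10000 * G = 168.1 / 10000 * 1000 = 16.81 W
Then compute efficiency:
  Efficiency = (Pout / Pin) * 100 = (3.34 / 16.81) * 100
  Efficiency = 19.869%

19.869


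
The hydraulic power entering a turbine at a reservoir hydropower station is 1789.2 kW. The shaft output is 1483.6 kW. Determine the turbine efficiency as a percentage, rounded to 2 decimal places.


Turbine efficiency = (output power / input power) * 100
eta = (1483.6 / 1789.2) * 100
eta = 82.92%

82.92


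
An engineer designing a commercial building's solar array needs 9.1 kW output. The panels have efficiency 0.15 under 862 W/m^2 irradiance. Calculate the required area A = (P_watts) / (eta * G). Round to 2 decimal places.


Convert target power to watts: P = 9.1 * 1000 = 9100.0 W
Compute denominator: eta * G = 0.15 * 862 = 129.3
Required area A = P / (eta * G) = 9100.0 / 129.3
A = 70.38 m^2

70.38


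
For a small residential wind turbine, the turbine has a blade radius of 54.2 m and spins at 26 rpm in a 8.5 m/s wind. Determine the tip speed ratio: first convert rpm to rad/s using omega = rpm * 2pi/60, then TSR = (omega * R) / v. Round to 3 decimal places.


Convert rotational speed to rad/s:
  omega = 26 * 2 * pi / 60 = 2.7227 rad/s
Compute tip speed:
  v_tip = omega * R = 2.7227 * 54.2 = 147.571 m/s
Tip speed ratio:
  TSR = v_tip / v_wind = 147.571 / 8.5 = 17.361

17.361


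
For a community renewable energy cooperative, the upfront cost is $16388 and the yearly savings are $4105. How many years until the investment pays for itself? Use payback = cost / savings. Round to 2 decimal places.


Simple payback period = initial cost / annual savings
Payback = 16388 / 4105
Payback = 3.99 years

3.99


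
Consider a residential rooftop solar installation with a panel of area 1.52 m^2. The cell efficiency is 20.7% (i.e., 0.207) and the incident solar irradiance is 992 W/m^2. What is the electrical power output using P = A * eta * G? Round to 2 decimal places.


Use the solar power formula P = A * eta * G.
Given: A = 1.52 m^2, eta = 0.207, G = 992 W/m^2
P = 1.52 * 0.207 * 992
P = 312.12 W

312.12


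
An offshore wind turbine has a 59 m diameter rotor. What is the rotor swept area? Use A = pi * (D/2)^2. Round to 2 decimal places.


Compute the rotor radius:
  r = D / 2 = 59 / 2 = 29.5 m
Calculate swept area:
  A = pi * r^2 = pi * 29.5^2
  A = 2733.97 m^2

2733.97


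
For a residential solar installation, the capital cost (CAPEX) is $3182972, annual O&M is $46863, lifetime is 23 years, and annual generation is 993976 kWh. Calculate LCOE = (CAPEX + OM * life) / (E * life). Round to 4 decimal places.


Total cost = CAPEX + OM * lifetime = 3182972 + 46863 * 23 = 3182972 + 1077849 = 4260821
Total generation = annual * lifetime = 993976 * 23 = 22861448 kWh
LCOE = 4260821 / 22861448
LCOE = 0.1864 $/kWh

0.1864


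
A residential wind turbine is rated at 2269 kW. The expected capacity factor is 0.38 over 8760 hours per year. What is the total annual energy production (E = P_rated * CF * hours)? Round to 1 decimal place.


Annual energy = rated_kW * capacity_factor * hours_per_year
Given: P_rated = 2269 kW, CF = 0.38, hours = 8760
E = 2269 * 0.38 * 8760
E = 7553047.2 kWh

7553047.2


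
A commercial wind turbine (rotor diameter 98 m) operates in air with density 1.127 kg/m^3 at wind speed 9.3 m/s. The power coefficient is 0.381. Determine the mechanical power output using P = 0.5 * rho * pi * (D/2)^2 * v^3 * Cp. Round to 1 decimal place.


Step 1 -- Compute swept area:
  A = pi * (D/2)^2 = pi * (98/2)^2 = 7542.96 m^2
Step 2 -- Apply wind power equation:
  P = 0.5 * rho * A * v^3 * Cp
  v^3 = 9.3^3 = 804.357
  P = 0.5 * 1.127 * 7542.96 * 804.357 * 0.381
  P = 1302596.1 W

1302596.1


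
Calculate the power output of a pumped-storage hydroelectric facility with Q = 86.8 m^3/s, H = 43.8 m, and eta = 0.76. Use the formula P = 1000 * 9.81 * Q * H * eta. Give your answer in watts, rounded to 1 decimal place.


Apply the hydropower formula P = rho * g * Q * H * eta
rho * g = 1000 * 9.81 = 9810.0
P = 9810.0 * 86.8 * 43.8 * 0.76
P = 28344998.3 W

28344998.3


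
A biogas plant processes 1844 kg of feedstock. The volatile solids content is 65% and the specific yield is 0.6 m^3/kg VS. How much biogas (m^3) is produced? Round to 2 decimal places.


Compute volatile solids:
  VS = mass * VS_fraction = 1844 * 0.65 = 1198.6 kg
Calculate biogas volume:
  Biogas = VS * specific_yield = 1198.6 * 0.6
  Biogas = 719.16 m^3

719.16


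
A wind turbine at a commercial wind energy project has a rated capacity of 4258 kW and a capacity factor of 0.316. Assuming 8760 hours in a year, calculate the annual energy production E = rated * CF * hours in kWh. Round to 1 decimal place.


Annual energy = rated_kW * capacity_factor * hours_per_year
Given: P_rated = 4258 kW, CF = 0.316, hours = 8760
E = 4258 * 0.316 * 8760
E = 11786825.3 kWh

11786825.3


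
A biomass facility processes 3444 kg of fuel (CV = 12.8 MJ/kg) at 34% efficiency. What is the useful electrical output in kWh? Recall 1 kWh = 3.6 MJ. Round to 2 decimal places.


Total energy = mass * CV = 3444 * 12.8 = 44083.2 MJ
Useful energy = total * eta = 44083.2 * 0.34 = 14988.29 MJ
Convert to kWh: 14988.29 / 3.6
Useful energy = 4163.41 kWh

4163.41


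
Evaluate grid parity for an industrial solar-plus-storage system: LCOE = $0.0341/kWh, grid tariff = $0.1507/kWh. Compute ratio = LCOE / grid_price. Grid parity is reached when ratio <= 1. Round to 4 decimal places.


Compare LCOE to grid price:
  LCOE = $0.0341/kWh, Grid price = $0.1507/kWh
  Ratio = LCOE / grid_price = 0.0341 / 0.1507 = 0.2263
  Grid parity achieved (ratio <= 1)? yes

0.2263


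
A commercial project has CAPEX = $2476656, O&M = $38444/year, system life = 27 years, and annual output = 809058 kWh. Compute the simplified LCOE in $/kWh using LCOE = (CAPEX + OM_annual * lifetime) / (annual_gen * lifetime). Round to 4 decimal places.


Total cost = CAPEX + OM * lifetime = 2476656 + 38444 * 27 = 2476656 + 1037988 = 3514644
Total generation = annual * lifetime = 809058 * 27 = 21844566 kWh
LCOE = 3514644 / 21844566
LCOE = 0.1609 $/kWh

0.1609


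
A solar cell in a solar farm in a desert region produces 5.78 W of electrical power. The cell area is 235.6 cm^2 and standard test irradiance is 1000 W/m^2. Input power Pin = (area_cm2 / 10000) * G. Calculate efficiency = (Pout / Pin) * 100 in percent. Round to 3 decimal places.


First compute the input power:
  Pin = area_cm2 / 10000 * G = 235.6 / 10000 * 1000 = 23.56 W
Then compute efficiency:
  Efficiency = (Pout / Pin) * 100 = (5.78 / 23.56) * 100
  Efficiency = 24.533%

24.533


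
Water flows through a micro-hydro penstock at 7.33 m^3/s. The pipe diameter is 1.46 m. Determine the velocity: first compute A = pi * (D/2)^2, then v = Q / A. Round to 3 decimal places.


Compute pipe cross-sectional area:
  A = pi * (D/2)^2 = pi * (1.46/2)^2 = 1.6742 m^2
Calculate velocity:
  v = Q / A = 7.33 / 1.6742
  v = 4.378 m/s

4.378


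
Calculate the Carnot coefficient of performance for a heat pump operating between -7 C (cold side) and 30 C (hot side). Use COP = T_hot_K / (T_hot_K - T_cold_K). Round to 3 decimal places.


Convert to Kelvin:
  T_hot = 30 + 273.15 = 303.15 K
  T_cold = -7 + 273.15 = 266.15 K
Apply Carnot COP formula:
  COP = T_hot_K / (T_hot_K - T_cold_K) = 303.15 / 37.0
  COP = 8.193

8.193


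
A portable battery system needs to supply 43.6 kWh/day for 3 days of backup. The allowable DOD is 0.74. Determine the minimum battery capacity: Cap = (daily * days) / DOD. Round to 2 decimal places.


Total energy needed = daily * days = 43.6 * 3 = 130.8 kWh
Account for depth of discharge:
  Cap = total_energy / DOD = 130.8 / 0.74
  Cap = 176.76 kWh

176.76


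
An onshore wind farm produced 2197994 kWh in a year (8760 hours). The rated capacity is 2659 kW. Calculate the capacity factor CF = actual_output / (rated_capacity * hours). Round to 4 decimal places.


Capacity factor = actual output / maximum possible output
Maximum possible = rated * hours = 2659 * 8760 = 23292840 kWh
CF = 2197994 / 23292840
CF = 0.0944

0.0944


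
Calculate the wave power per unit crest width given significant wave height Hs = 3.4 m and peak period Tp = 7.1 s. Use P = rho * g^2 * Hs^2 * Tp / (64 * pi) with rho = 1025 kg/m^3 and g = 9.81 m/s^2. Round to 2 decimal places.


Apply wave power formula:
  g^2 = 9.81^2 = 96.2361
  Hs^2 = 3.4^2 = 11.56
  Numerator = rho * g^2 * Hs^2 * Tp = 1025 * 96.2361 * 11.56 * 7.1 = 8096141.0
  Denominator = 64 * pi = 201.0619
  P = 8096141.0 / 201.0619 = 40266.90 W/m

40266.90


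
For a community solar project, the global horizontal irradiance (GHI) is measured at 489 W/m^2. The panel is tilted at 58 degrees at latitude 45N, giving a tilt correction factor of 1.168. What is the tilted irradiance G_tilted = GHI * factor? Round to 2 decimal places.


Identify the given values:
  GHI = 489 W/m^2, tilt correction factor = 1.168
Apply the formula G_tilted = GHI * factor:
  G_tilted = 489 * 1.168
  G_tilted = 571.15 W/m^2

571.15


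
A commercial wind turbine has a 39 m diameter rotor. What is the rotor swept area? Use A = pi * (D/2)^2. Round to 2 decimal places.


Compute the rotor radius:
  r = D / 2 = 39 / 2 = 19.5 m
Calculate swept area:
  A = pi * r^2 = pi * 19.5^2
  A = 1194.59 m^2

1194.59


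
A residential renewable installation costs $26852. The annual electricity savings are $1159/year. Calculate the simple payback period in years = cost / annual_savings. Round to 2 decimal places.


Simple payback period = initial cost / annual savings
Payback = 26852 / 1159
Payback = 23.17 years

23.17


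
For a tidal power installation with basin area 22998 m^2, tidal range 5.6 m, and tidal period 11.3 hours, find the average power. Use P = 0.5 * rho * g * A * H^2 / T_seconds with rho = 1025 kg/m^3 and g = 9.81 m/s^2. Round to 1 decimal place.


Convert period to seconds: T = 11.3 * 3600 = 40680.0 s
H^2 = 5.6^2 = 31.36
P = 0.5 * rho * g * A * H^2 / T
P = 0.5 * 1025 * 9.81 * 22998 * 31.36 / 40680.0
P = 89135.0 W

89135.0


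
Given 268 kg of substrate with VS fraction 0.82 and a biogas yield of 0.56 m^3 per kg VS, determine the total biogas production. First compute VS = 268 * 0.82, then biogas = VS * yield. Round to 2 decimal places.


Compute volatile solids:
  VS = mass * VS_fraction = 268 * 0.82 = 219.76 kg
Calculate biogas volume:
  Biogas = VS * specific_yield = 219.76 * 0.56
  Biogas = 123.07 m^3

123.07


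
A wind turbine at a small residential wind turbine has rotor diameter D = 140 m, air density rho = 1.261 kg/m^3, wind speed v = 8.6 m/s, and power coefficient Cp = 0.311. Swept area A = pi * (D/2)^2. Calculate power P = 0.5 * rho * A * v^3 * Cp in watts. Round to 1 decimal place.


Step 1 -- Compute swept area:
  A = pi * (D/2)^2 = pi * (140/2)^2 = 15393.8 m^2
Step 2 -- Apply wind power equation:
  P = 0.5 * rho * A * v^3 * Cp
  v^3 = 8.6^3 = 636.056
  P = 0.5 * 1.261 * 15393.8 * 636.056 * 0.311
  P = 1919936.2 W

1919936.2


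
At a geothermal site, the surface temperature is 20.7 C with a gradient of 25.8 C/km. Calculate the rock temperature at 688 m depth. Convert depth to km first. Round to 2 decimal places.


Convert depth to km: 688 / 1000 = 0.688 km
Temperature increase = gradient * depth_km = 25.8 * 0.688 = 17.75 C
Temperature at depth = T_surface + delta_T = 20.7 + 17.75
T = 38.45 C

38.45


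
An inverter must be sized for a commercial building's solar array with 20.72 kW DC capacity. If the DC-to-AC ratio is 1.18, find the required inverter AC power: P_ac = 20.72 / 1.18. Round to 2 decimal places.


The inverter AC capacity is determined by the DC/AC ratio.
Given: P_dc = 20.72 kW, DC/AC ratio = 1.18
P_ac = P_dc / ratio = 20.72 / 1.18
P_ac = 17.56 kW

17.56


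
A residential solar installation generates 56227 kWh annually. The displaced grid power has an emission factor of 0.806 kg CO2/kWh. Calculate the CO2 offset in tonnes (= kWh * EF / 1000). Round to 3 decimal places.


CO2 offset in kg = generation * emission_factor
CO2 offset = 56227 * 0.806 = 45318.96 kg
Convert to tonnes:
  CO2 offset = 45318.96 / 1000 = 45.319 tonnes

45.319


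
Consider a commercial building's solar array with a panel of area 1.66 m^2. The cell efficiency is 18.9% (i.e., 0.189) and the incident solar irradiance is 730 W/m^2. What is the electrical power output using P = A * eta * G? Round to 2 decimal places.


Use the solar power formula P = A * eta * G.
Given: A = 1.66 m^2, eta = 0.189, G = 730 W/m^2
P = 1.66 * 0.189 * 730
P = 229.03 W

229.03


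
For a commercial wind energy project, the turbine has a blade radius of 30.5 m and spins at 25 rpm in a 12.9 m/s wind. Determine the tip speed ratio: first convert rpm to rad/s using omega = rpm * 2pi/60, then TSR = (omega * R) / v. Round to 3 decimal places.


Convert rotational speed to rad/s:
  omega = 25 * 2 * pi / 60 = 2.618 rad/s
Compute tip speed:
  v_tip = omega * R = 2.618 * 30.5 = 79.849 m/s
Tip speed ratio:
  TSR = v_tip / v_wind = 79.849 / 12.9 = 6.190

6.190


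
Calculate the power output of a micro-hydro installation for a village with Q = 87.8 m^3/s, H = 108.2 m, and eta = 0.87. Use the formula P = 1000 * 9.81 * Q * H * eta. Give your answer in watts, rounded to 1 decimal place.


Apply the hydropower formula P = rho * g * Q * H * eta
rho * g = 1000 * 9.81 = 9810.0
P = 9810.0 * 87.8 * 108.2 * 0.87
P = 81079308.6 W

81079308.6


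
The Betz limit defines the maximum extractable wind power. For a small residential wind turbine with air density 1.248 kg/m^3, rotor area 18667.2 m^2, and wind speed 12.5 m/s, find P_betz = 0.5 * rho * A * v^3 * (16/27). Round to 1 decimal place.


The Betz coefficient Cp_max = 16/27 = 0.5926
v^3 = 12.5^3 = 1953.125
P_betz = 0.5 * rho * A * v^3 * Cp_max
P_betz = 0.5 * 1.248 * 18667.2 * 1953.125 * 0.5926
P_betz = 13481866.7 W

13481866.7


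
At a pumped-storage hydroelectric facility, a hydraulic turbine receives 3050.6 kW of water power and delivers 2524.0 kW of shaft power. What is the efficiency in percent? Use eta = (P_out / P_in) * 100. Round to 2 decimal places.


Turbine efficiency = (output power / input power) * 100
eta = (2524.0 / 3050.6) * 100
eta = 82.74%

82.74


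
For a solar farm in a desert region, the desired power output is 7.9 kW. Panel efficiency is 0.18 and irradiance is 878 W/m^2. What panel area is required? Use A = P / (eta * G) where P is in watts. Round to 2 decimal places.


Convert target power to watts: P = 7.9 * 1000 = 7900.0 W
Compute denominator: eta * G = 0.18 * 878 = 158.04
Required area A = P / (eta * G) = 7900.0 / 158.04
A = 49.99 m^2

49.99


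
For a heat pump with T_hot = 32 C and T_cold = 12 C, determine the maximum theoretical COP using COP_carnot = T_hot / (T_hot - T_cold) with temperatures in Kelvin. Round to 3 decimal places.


Convert to Kelvin:
  T_hot = 32 + 273.15 = 305.15 K
  T_cold = 12 + 273.15 = 285.15 K
Apply Carnot COP formula:
  COP = T_hot_K / (T_hot_K - T_cold_K) = 305.15 / 20.0
  COP = 15.258

15.258


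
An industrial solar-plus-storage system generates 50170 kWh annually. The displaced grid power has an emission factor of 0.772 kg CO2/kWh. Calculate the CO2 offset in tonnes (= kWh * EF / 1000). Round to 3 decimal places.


CO2 offset in kg = generation * emission_factor
CO2 offset = 50170 * 0.772 = 38731.24 kg
Convert to tonnes:
  CO2 offset = 38731.24 / 1000 = 38.731 tonnes

38.731


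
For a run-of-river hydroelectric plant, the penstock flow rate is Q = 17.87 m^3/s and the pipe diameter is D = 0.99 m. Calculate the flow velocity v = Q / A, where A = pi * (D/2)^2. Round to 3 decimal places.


Compute pipe cross-sectional area:
  A = pi * (D/2)^2 = pi * (0.99/2)^2 = 0.7698 m^2
Calculate velocity:
  v = Q / A = 17.87 / 0.7698
  v = 23.215 m/s

23.215


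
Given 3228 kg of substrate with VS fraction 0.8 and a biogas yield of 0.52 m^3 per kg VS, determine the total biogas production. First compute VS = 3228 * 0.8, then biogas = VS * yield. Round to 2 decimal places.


Compute volatile solids:
  VS = mass * VS_fraction = 3228 * 0.8 = 2582.4 kg
Calculate biogas volume:
  Biogas = VS * specific_yield = 2582.4 * 0.52
  Biogas = 1342.85 m^3

1342.85


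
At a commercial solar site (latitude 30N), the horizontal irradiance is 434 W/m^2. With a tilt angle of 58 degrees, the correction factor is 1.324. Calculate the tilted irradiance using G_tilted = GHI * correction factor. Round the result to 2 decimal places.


Identify the given values:
  GHI = 434 W/m^2, tilt correction factor = 1.324
Apply the formula G_tilted = GHI * factor:
  G_tilted = 434 * 1.324
  G_tilted = 574.62 W/m^2

574.62


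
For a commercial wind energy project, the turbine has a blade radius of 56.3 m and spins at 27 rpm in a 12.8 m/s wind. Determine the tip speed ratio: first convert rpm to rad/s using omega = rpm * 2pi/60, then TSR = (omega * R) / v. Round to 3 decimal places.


Convert rotational speed to rad/s:
  omega = 27 * 2 * pi / 60 = 2.8274 rad/s
Compute tip speed:
  v_tip = omega * R = 2.8274 * 56.3 = 159.184 m/s
Tip speed ratio:
  TSR = v_tip / v_wind = 159.184 / 12.8 = 12.436

12.436


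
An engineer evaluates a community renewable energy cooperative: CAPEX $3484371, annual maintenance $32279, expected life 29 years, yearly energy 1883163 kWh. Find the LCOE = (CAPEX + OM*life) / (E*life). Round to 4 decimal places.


Total cost = CAPEX + OM * lifetime = 3484371 + 32279 * 29 = 3484371 + 936091 = 4420462
Total generation = annual * lifetime = 1883163 * 29 = 54611727 kWh
LCOE = 4420462 / 54611727
LCOE = 0.0809 $/kWh

0.0809


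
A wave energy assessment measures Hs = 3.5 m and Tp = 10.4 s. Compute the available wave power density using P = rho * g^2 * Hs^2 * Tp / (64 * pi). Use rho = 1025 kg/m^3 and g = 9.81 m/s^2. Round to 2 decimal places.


Apply wave power formula:
  g^2 = 9.81^2 = 96.2361
  Hs^2 = 3.5^2 = 12.25
  Numerator = rho * g^2 * Hs^2 * Tp = 1025 * 96.2361 * 12.25 * 10.4 = 12566991.12
  Denominator = 64 * pi = 201.0619
  P = 12566991.12 / 201.0619 = 62503.09 W/m

62503.09


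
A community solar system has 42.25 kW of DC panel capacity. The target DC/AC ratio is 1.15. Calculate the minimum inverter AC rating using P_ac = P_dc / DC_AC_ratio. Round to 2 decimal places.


The inverter AC capacity is determined by the DC/AC ratio.
Given: P_dc = 42.25 kW, DC/AC ratio = 1.15
P_ac = P_dc / ratio = 42.25 / 1.15
P_ac = 36.74 kW

36.74


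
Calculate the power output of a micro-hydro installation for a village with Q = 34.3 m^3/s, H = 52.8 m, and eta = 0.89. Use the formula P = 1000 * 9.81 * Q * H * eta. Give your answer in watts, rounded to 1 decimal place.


Apply the hydropower formula P = rho * g * Q * H * eta
rho * g = 1000 * 9.81 = 9810.0
P = 9810.0 * 34.3 * 52.8 * 0.89
P = 15812009.1 W

15812009.1


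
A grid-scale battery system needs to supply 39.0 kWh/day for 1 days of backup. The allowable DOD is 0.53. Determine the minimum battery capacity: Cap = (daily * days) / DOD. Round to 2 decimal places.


Total energy needed = daily * days = 39.0 * 1 = 39.0 kWh
Account for depth of discharge:
  Cap = total_energy / DOD = 39.0 / 0.53
  Cap = 73.58 kWh

73.58


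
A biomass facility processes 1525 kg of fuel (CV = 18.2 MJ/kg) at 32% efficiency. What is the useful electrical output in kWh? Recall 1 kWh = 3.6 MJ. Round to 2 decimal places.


Total energy = mass * CV = 1525 * 18.2 = 27755.0 MJ
Useful energy = total * eta = 27755.0 * 0.32 = 8881.6 MJ
Convert to kWh: 8881.6 / 3.6
Useful energy = 2467.11 kWh

2467.11


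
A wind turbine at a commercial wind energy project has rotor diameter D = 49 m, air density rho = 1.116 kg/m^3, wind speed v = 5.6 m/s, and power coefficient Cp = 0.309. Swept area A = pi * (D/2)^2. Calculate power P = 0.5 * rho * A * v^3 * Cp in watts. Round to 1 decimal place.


Step 1 -- Compute swept area:
  A = pi * (D/2)^2 = pi * (49/2)^2 = 1885.74 m^2
Step 2 -- Apply wind power equation:
  P = 0.5 * rho * A * v^3 * Cp
  v^3 = 5.6^3 = 175.616
  P = 0.5 * 1.116 * 1885.74 * 175.616 * 0.309
  P = 57100.4 W

57100.4


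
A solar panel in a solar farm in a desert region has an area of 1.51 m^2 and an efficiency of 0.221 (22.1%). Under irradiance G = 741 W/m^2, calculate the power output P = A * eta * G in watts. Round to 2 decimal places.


Use the solar power formula P = A * eta * G.
Given: A = 1.51 m^2, eta = 0.221, G = 741 W/m^2
P = 1.51 * 0.221 * 741
P = 247.28 W

247.28


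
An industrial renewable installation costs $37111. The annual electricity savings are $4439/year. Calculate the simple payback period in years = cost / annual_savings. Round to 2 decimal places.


Simple payback period = initial cost / annual savings
Payback = 37111 / 4439
Payback = 8.36 years

8.36


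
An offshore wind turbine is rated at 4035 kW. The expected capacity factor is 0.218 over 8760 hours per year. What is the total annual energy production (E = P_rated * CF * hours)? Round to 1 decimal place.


Annual energy = rated_kW * capacity_factor * hours_per_year
Given: P_rated = 4035 kW, CF = 0.218, hours = 8760
E = 4035 * 0.218 * 8760
E = 7705558.8 kWh

7705558.8


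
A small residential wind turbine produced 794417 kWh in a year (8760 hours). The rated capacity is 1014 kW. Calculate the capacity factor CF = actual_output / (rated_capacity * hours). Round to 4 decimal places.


Capacity factor = actual output / maximum possible output
Maximum possible = rated * hours = 1014 * 8760 = 8882640 kWh
CF = 794417 / 8882640
CF = 0.0894

0.0894
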